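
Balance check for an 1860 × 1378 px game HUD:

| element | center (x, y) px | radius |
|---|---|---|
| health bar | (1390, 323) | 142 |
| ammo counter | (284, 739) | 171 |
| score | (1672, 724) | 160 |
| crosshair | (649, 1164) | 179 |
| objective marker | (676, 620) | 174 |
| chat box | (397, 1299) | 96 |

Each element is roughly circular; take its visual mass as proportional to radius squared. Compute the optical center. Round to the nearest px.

r² weights: health bar 142² = 20164, ammo counter 171² = 29241, score 160² = 25600, crosshair 179² = 32041, objective marker 174² = 30276, chat box 96² = 9216. Total = 146538.
Σw·x = 20164·1390 + 29241·284 + 25600·1672 + 32041·649 + 30276·676 + 9216·397 = 124055541, so x̄ = 124055541/146538 ≈ 846.58.
Σw·y = 20164·323 + 29241·739 + 25600·724 + 32041·1164 + 30276·620 + 9216·1299 = 114694899, so ȳ = 114694899/146538 ≈ 782.70.

(847, 783)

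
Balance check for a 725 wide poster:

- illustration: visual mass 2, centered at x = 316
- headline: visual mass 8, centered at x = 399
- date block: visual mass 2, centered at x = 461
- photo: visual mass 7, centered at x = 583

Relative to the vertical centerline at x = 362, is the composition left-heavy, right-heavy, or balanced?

Σw = 2 + 8 + 2 + 7 = 19.
x-moment: 2·316 + 8·399 + 2·461 + 7·583 = 8827; centroid 8827/19 ≈ 464.58.
Since 464.6 is right of 362, the composition reads right-heavy.

right-heavy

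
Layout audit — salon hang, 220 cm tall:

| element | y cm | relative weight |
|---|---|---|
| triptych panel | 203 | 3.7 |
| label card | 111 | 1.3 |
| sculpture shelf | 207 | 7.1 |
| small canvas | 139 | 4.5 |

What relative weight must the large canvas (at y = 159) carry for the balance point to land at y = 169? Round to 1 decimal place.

w ≈ 18.5

Known weights sum to 3.7 + 1.3 + 7.1 + 4.5 = 16.6; their moment is 3.7·203 + 1.3·111 + 7.1·207 + 4.5·139 = 2990.6.
Balance at y = 169 requires (2990.6 + w·159) / (16.6 + w) = 169.
Solving: w = (169·16.6 − 2990.6) / (159 − 169) = -185.2 / -10 ≈ 18.52.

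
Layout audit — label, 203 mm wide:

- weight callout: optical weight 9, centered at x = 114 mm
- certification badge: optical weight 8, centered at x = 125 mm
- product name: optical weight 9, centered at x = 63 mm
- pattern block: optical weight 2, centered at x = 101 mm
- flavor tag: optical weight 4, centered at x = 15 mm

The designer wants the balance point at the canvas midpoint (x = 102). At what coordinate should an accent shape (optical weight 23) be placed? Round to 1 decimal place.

With the accent shape, Σw becomes 9 + 8 + 9 + 2 + 4 + 23 = 55.
x: target moment 55×102 = 5610; current 9·114 + 8·125 + 9·63 + 2·101 + 4·15 = 2855; the accent shape supplies 2755, so x = 2755/23 ≈ 119.78.

x ≈ 119.8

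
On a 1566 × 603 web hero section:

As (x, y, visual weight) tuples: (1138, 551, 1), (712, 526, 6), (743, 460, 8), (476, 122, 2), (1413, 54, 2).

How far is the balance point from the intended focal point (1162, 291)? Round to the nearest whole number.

Total weight = 1 + 6 + 8 + 2 + 2 = 19.
x: (1·1138 + 6·712 + 8·743 + 2·476 + 2·1413) / 19 = 15132 / 19 ≈ 796.42
y: (1·551 + 6·526 + 8·460 + 2·122 + 2·54) / 19 = 7739 / 19 ≈ 407.32
Offset from (1162, 291): Δx ≈ -365.58, Δy ≈ 116.32; distance = √(Δx² + Δy²) ≈ 383.64.

≈ 384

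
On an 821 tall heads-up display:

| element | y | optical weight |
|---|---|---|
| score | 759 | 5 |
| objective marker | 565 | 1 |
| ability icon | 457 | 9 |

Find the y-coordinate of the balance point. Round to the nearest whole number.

Σw = 5 + 1 + 9 = 15.
y-moment: 5·759 + 1·565 + 9·457 = 8473; centroid 8473/15 ≈ 564.87.

y ≈ 565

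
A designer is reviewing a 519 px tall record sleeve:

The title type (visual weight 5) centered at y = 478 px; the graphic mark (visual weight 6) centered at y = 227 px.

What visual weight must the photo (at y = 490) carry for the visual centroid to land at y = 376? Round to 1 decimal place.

w ≈ 3.4

Known weights sum to 5 + 6 = 11; their moment is 5·478 + 6·227 = 3752.
Balance at y = 376 requires (3752 + w·490) / (11 + w) = 376.
Solving: w = (376·11 − 3752) / (490 − 376) = 384 / 114 ≈ 3.37.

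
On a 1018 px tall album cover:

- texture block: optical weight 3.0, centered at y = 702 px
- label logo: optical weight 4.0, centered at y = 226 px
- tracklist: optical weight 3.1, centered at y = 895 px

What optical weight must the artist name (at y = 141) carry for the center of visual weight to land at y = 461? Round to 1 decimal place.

w ≈ 3.5

Known weights sum to 3.0 + 4.0 + 3.1 = 10.1; their moment is 3.0·702 + 4.0·226 + 3.1·895 = 5784.5.
Balance at y = 461 requires (5784.5 + w·141) / (10.1 + w) = 461.
So w = (461·10.1 − 5784.5)/(141 − 461) = -1128.4/-320 ≈ 3.53.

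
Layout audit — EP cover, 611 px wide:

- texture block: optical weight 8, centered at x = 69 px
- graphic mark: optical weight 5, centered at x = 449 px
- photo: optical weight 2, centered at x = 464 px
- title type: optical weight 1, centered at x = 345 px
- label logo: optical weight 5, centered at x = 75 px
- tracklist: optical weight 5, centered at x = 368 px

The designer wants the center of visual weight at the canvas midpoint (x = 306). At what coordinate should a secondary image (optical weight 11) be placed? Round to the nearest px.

x ≈ 458

New total weight: (8 + 5 + 2 + 1 + 5 + 5) + 11 = 37.
Along x: (6285 + 11·x) / 37 = 306 (existing moment 8·69 + 5·449 + 2·464 + 1·345 + 5·75 + 5·368 = 6285) ⇒ x = (11322 − 6285) / 11 ≈ 457.91.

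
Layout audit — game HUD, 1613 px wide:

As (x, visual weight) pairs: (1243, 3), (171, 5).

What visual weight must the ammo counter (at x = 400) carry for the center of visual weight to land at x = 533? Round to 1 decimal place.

w ≈ 2.4

Fixed elements: Σw = 3 + 5 = 8, Σw·x = 3·1243 + 5·171 = 4584.
Balance at x = 533 requires (4584 + w·400) / (8 + w) = 533.
So w = (533·8 − 4584)/(400 − 533) = -320/-133 ≈ 2.41.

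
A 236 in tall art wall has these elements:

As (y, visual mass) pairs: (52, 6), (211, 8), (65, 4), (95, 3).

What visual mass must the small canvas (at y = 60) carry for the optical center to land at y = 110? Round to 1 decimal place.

w ≈ 4.7

Fixed elements: Σw = 6 + 8 + 4 + 3 = 21, Σw·y = 6·52 + 8·211 + 4·65 + 3·95 = 2545.
Balance at y = 110 requires (2545 + w·60) / (21 + w) = 110.
So w = (110·21 − 2545)/(60 − 110) = -235/-50 ≈ 4.70.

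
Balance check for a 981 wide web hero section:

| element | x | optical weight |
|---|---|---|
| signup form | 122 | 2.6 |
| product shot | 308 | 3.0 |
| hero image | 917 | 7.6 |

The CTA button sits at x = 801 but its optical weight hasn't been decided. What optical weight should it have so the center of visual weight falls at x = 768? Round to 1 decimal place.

Fixed elements: Σw = 2.6 + 3.0 + 7.6 = 13.2, Σw·x = 2.6·122 + 3.0·308 + 7.6·917 = 8210.4.
Set Σw·x/Σw = 768: (8210.4 + 801w) = 768·(13.2 + w).
So w = (768·13.2 − 8210.4)/(801 − 768) = 1927.2/33 ≈ 58.40.

w ≈ 58.4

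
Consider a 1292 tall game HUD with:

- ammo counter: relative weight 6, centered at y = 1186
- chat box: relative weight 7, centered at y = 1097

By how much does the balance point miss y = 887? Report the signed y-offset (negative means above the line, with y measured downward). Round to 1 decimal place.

≈ 251.1

Weights sum to 6 + 7 = 13.
y: (6·1186 + 7·1097) / 13 = 14795 / 13 ≈ 1138.08
Offset from y = 887: 1138.08 − 887 ≈ 251.08.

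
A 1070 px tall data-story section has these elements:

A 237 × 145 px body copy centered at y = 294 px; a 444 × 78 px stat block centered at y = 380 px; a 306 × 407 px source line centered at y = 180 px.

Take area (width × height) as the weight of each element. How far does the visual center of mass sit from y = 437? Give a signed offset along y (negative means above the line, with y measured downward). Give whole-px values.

≈ -201 px

Areas → weights: body copy 237·145 = 34365, stat block 444·78 = 34632, source line 306·407 = 124542; Σw = 193539.
Σw·y = 34365·294 + 34632·380 + 124542·180 = 45681030, so ȳ = 45681030/193539 ≈ 236.03.
Offset from y = 437: 236.03 − 437 ≈ -200.97.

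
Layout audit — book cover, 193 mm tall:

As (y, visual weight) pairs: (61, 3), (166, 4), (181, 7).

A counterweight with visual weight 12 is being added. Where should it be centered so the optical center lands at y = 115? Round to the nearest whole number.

After adding the counterweight, total weight = 3 + 4 + 7 + 12 = 26.
y: target moment 26×115 = 2990; current 3·61 + 4·166 + 7·181 = 2114; the counterweight supplies 876, so y = 876/12 ≈ 73.00.

y ≈ 73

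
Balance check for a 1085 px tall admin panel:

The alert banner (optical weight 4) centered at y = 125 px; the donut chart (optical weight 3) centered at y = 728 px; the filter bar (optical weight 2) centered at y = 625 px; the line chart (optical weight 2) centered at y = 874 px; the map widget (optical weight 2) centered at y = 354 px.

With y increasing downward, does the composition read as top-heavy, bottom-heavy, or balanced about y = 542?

top-heavy

Σw = 4 + 3 + 2 + 2 + 2 = 13.
y-moment: 4·125 + 3·728 + 2·625 + 2·874 + 2·354 = 6390; centroid 6390/13 ≈ 491.54.
Since 491.5 is above (smaller y than) 542, the composition reads top-heavy.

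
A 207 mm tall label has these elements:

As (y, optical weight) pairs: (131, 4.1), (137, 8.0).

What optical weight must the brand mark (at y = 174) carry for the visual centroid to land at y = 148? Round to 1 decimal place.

w ≈ 6.1

Existing Σw = 12.1 (4.1 + 8.0); existing moment 4.1·131 + 8.0·137 = 1633.1.
Balance at y = 148 requires (1633.1 + w·174) / (12.1 + w) = 148.
So w = (148·12.1 − 1633.1)/(174 − 148) = 157.7/26 ≈ 6.07.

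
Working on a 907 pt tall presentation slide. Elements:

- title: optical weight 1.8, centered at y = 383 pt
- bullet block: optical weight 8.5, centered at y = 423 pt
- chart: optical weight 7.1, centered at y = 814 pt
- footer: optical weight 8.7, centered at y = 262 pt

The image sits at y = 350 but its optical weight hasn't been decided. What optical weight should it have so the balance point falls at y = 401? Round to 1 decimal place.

Existing Σw = 26.1 (1.8 + 8.5 + 7.1 + 8.7); existing moment 1.8·383 + 8.5·423 + 7.1·814 + 8.7·262 = 12343.7.
For the centroid to hit 401: (12343.7 + w·350) / (26.1 + w) = 401.
Rearranging, w·(350 − 401) = 401·26.1 − 12343.7 = -1877.6, so w ≈ -1877.6/-51 = 36.82.

w ≈ 36.8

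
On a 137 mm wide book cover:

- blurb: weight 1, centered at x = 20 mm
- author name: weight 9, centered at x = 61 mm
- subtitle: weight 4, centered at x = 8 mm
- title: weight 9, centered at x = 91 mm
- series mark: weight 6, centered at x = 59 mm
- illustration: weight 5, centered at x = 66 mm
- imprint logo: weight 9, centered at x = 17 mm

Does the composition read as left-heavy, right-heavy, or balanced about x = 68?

Total weight = 1 + 9 + 4 + 9 + 6 + 5 + 9 = 43.
x: moment 2257 / weight 43 ≈ 52.49
52.5 lies left of the midline 68, so the layout is left-heavy.

left-heavy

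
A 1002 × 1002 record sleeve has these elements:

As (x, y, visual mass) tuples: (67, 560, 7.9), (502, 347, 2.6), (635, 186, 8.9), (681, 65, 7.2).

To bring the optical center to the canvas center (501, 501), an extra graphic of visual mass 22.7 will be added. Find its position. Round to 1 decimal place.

(542.3, 759.9)

New total weight: (7.9 + 2.6 + 8.9 + 7.2) + 22.7 = 49.3.
x: need Σw·x = 49.3·501 = 24699.3. Existing = 7.9·67 + 2.6·502 + 8.9·635 + 7.2·681 = 12389.2. Remainder 12310.1 / 22.7 ≈ 542.30.
y: need Σw·y = 49.3·501 = 24699.3. Existing = 7.9·560 + 2.6·347 + 8.9·186 + 7.2·65 = 7449.6. Remainder 17249.7 / 22.7 ≈ 759.90.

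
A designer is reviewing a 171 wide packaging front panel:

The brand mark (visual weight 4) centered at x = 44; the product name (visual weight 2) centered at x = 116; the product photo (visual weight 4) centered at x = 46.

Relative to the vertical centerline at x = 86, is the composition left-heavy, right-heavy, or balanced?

Weights sum to 4 + 2 + 4 = 10.
x: (4·44 + 2·116 + 4·46) / 10 = 592 / 10 ≈ 59.20
59.2 vs midline 86 → left-heavy.

left-heavy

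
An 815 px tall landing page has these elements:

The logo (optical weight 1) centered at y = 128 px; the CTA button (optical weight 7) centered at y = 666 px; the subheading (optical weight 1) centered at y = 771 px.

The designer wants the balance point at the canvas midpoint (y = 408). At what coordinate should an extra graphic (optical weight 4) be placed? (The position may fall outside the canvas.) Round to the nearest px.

y ≈ -64

With the extra graphic, Σw becomes 1 + 7 + 1 + 4 = 13.
Along y: (5561 + 4·y) / 13 = 408 (existing moment 1·128 + 7·666 + 1·771 = 5561) ⇒ y = (5304 − 5561) / 4 ≈ -64.25.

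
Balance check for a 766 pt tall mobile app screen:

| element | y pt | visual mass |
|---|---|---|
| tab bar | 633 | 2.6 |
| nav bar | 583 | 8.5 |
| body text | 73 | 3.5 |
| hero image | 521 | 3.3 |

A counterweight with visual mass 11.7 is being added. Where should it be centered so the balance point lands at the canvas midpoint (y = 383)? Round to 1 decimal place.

After adding the counterweight, total weight = 2.6 + 8.5 + 3.5 + 3.3 + 11.7 = 29.6.
Along y: (8576.1 + 11.7·y) / 29.6 = 383 (existing moment 2.6·633 + 8.5·583 + 3.5·73 + 3.3·521 = 8576.1) ⇒ y = (11336.8 − 8576.1) / 11.7 ≈ 235.96.

y ≈ 236.0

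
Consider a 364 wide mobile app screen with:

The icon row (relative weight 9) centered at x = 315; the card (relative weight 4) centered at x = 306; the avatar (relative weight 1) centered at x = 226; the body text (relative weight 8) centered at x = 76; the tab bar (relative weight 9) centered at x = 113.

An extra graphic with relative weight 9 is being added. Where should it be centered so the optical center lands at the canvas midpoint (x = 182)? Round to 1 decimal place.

x ≈ 152.2

New total weight: (9 + 4 + 1 + 8 + 9) + 9 = 40.
x: target moment 40×182 = 7280; current 9·315 + 4·306 + 1·226 + 8·76 + 9·113 = 5910; the extra graphic supplies 1370, so x = 1370/9 ≈ 152.22.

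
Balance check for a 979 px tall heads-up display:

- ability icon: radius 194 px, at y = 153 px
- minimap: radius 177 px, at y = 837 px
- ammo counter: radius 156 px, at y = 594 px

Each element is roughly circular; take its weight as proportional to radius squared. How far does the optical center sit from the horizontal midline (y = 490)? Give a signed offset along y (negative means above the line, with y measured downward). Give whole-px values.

≈ 8 px

r² weights: ability icon 194² = 37636, minimap 177² = 31329, ammo counter 156² = 24336. Total = 93301.
y: (37636·153 + 31329·837 + 24336·594) / 93301 = 46436265 / 93301 ≈ 497.70
Difference: 497.70 − 490 ≈ 7.70.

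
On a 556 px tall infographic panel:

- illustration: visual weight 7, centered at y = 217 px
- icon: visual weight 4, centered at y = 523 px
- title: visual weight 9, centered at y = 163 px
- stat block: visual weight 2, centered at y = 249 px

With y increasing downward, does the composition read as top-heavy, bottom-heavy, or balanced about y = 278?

top-heavy

Total weight = 7 + 4 + 9 + 2 = 22.
y-moment: 7·217 + 4·523 + 9·163 + 2·249 = 5576; centroid 5576/22 ≈ 253.45.
253.5 lies above (smaller y than) the midline 278, so the layout is top-heavy.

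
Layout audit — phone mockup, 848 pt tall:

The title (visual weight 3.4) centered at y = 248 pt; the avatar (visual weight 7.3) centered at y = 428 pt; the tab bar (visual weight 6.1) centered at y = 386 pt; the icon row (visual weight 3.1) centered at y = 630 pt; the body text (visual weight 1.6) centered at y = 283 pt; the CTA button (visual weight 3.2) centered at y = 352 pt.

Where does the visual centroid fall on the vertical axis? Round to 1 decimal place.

y ≈ 399.0

Σw = 3.4 + 7.3 + 6.1 + 3.1 + 1.6 + 3.2 = 24.7.
y-moment: 3.4·248 + 7.3·428 + 6.1·386 + 3.1·630 + 1.6·283 + 3.2·352 = 9854.4; centroid 9854.4/24.7 ≈ 398.96.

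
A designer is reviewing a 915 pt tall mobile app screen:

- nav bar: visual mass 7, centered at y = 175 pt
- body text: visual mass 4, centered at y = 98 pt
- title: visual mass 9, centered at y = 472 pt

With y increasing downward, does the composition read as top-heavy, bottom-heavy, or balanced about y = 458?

Σw = 7 + 4 + 9 = 20.
y-moment: 7·175 + 4·98 + 9·472 = 5865; centroid 5865/20 ≈ 293.25.
Since 293.2 is above (smaller y than) 458, the composition reads top-heavy.

top-heavy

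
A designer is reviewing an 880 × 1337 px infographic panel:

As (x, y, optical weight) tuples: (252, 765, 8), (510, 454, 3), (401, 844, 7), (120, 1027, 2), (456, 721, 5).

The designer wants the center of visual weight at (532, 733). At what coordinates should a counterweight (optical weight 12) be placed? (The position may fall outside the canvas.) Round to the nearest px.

(901, 673)

With the counterweight, Σw becomes 8 + 3 + 7 + 2 + 5 + 12 = 37.
x: target moment 37×532 = 19684; current 8·252 + 3·510 + 7·401 + 2·120 + 5·456 = 8873; the counterweight supplies 10811, so x = 10811/12 ≈ 900.92.
y: target moment 37×733 = 27121; current 8·765 + 3·454 + 7·844 + 2·1027 + 5·721 = 19049; the counterweight supplies 8072, so y = 8072/12 ≈ 672.67.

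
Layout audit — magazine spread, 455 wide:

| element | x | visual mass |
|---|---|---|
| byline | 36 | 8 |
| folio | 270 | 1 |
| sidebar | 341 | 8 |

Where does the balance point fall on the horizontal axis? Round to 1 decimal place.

Weights sum to 8 + 1 + 8 = 17.
Σw·x = 8·36 + 1·270 + 8·341 = 3286, so x̄ = 3286/17 ≈ 193.29.

x ≈ 193.3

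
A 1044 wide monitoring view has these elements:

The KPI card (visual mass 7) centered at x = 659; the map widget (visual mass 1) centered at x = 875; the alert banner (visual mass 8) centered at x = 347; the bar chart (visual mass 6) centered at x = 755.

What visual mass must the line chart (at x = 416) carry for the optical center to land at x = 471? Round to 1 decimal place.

Fixed elements: Σw = 7 + 1 + 8 + 6 = 22, Σw·x = 7·659 + 1·875 + 8·347 + 6·755 = 12794.
For the centroid to hit 471: (12794 + w·416) / (22 + w) = 471.
Solving: w = (471·22 − 12794) / (416 − 471) = -2432 / -55 ≈ 44.22.

w ≈ 44.2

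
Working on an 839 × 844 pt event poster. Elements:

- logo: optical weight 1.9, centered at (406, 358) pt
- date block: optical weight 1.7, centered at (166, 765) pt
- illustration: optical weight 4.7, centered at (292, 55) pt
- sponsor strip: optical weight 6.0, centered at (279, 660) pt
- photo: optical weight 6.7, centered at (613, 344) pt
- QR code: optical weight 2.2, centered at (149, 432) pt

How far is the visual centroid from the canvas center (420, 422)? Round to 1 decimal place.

≈ 54.1 pt

Total weight = 1.9 + 1.7 + 4.7 + 6.0 + 6.7 + 2.2 = 23.2.
x-moment: 1.9·406 + 1.7·166 + 4.7·292 + 6.0·279 + 6.7·613 + 2.2·149 = 8534.9; centroid 8534.9/23.2 ≈ 367.88.
y-moment: 1.9·358 + 1.7·765 + 4.7·55 + 6.0·660 + 6.7·344 + 2.2·432 = 9454.4; centroid 9454.4/23.2 ≈ 407.52.
Offset from (420, 422): Δx ≈ -52.12, Δy ≈ -14.48; distance = √(Δx² + Δy²) ≈ 54.09.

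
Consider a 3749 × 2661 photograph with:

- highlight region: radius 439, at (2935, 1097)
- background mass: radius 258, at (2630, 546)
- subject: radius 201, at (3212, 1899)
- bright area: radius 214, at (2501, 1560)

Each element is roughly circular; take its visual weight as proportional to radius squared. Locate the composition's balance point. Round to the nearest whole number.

r² weights: highlight region 439² = 192721, background mass 258² = 66564, subject 201² = 40401, bright area 214² = 45796. Total = 345482.
x: (192721·2935 + 66564·2630 + 40401·3212 + 45796·2501) / 345482 = 985003263 / 345482 ≈ 2851.10
y: (192721·1097 + 66564·546 + 40401·1899 + 45796·1560) / 345482 = 395922140 / 345482 ≈ 1146.00

(2851, 1146)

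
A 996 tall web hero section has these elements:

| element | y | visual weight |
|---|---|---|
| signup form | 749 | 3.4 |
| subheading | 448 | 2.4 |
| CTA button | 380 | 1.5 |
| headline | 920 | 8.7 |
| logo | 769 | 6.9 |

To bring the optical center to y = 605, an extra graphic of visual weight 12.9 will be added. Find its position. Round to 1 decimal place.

y ≈ 322.3

After adding the extra graphic, total weight = 3.4 + 2.4 + 1.5 + 8.7 + 6.9 + 12.9 = 35.8.
y: target moment 35.8×605 = 21659.0; current 3.4·749 + 2.4·448 + 1.5·380 + 8.7·920 + 6.9·769 = 17501.9; the extra graphic supplies 4157.1, so y = 4157.1/12.9 ≈ 322.26.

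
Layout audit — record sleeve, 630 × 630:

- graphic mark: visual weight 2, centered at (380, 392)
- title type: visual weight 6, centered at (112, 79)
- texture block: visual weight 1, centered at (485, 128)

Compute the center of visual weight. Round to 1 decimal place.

Σw = 2 + 6 + 1 = 9.
x: (2·380 + 6·112 + 1·485) / 9 = 1917 / 9 ≈ 213.00
y: (2·392 + 6·79 + 1·128) / 9 = 1386 / 9 ≈ 154.00

(213.0, 154.0)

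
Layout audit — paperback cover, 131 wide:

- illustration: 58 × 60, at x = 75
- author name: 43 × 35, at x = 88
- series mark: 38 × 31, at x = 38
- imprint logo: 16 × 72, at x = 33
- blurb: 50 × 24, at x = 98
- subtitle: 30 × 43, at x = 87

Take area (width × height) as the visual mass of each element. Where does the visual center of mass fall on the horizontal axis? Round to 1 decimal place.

x ≈ 72.0

Areas → weights: illustration 58·60 = 3480, author name 43·35 = 1505, series mark 38·31 = 1178, imprint logo 16·72 = 1152, blurb 50·24 = 1200, subtitle 30·43 = 1290; Σw = 9805.
Σw·x = 3480·75 + 1505·88 + 1178·38 + 1152·33 + 1200·98 + 1290·87 = 706050, so x̄ = 706050/9805 ≈ 72.01.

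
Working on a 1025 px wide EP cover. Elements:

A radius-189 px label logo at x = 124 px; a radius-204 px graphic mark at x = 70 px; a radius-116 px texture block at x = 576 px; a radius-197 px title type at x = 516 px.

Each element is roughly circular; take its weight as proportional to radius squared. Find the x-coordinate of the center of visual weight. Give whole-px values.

x ≈ 271

Weights ∝ r²: label logo 189² = 35721, graphic mark 204² = 41616, texture block 116² = 13456, title type 197² = 38809; Σw = 129602.
x-moment: 35721·124 + 41616·70 + 13456·576 + 38809·516 = 35118624; centroid 35118624/129602 ≈ 270.97.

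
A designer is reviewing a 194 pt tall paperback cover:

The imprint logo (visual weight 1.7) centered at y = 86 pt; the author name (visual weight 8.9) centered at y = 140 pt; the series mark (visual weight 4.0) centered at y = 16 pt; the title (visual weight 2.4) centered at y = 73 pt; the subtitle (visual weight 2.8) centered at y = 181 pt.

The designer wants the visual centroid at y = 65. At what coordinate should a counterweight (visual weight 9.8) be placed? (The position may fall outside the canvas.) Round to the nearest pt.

New total weight: (1.7 + 8.9 + 4.0 + 2.4 + 2.8) + 9.8 = 29.6.
y: target moment 29.6×65 = 1924.0; current 1.7·86 + 8.9·140 + 4.0·16 + 2.4·73 + 2.8·181 = 2138.2; the counterweight supplies -214.2, so y = -214.2/9.8 ≈ -21.86.

y ≈ -22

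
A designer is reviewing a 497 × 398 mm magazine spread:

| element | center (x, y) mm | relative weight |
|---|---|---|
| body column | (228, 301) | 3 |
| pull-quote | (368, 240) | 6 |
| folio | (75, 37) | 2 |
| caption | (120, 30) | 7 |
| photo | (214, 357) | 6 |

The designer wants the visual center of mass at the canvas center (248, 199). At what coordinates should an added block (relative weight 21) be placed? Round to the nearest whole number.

New total weight: (3 + 6 + 2 + 7 + 6) + 21 = 45.
x: need Σw·x = 45·248 = 11160. Existing = 3·228 + 6·368 + 2·75 + 7·120 + 6·214 = 5166. Remainder 5994 / 21 ≈ 285.43.
y: need Σw·y = 45·199 = 8955. Existing = 3·301 + 6·240 + 2·37 + 7·30 + 6·357 = 4769. Remainder 4186 / 21 ≈ 199.33.

(285, 199)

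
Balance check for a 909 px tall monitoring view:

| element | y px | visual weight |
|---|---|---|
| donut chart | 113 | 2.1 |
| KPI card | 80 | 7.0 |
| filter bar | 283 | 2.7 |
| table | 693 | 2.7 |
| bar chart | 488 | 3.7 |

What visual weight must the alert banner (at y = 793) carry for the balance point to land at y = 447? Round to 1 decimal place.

w ≈ 8.4

Fixed elements: Σw = 2.1 + 7.0 + 2.7 + 2.7 + 3.7 = 18.2, Σw·y = 2.1·113 + 7.0·80 + 2.7·283 + 2.7·693 + 3.7·488 = 5238.1.
For the centroid to hit 447: (5238.1 + w·793) / (18.2 + w) = 447.
So w = (447·18.2 − 5238.1)/(793 − 447) = 2897.3/346 ≈ 8.37.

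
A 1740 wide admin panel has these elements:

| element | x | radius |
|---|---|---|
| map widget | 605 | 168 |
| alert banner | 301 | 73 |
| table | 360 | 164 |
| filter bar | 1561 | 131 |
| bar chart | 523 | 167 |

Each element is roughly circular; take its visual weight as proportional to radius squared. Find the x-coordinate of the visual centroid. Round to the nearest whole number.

x ≈ 661

r² weights: map widget 168² = 28224, alert banner 73² = 5329, table 164² = 26896, filter bar 131² = 17161, bar chart 167² = 27889. Total = 105499.
x: (28224·605 + 5329·301 + 26896·360 + 17161·1561 + 27889·523) / 105499 = 69736377 / 105499 ≈ 661.01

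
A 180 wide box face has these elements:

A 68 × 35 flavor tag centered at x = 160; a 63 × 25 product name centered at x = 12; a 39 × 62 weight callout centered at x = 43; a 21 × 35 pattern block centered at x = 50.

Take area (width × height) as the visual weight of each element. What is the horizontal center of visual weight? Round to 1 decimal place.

x ≈ 76.0

Areas → weights: flavor tag 68·35 = 2380, product name 63·25 = 1575, weight callout 39·62 = 2418, pattern block 21·35 = 735; Σw = 7108.
Σw·x = 2380·160 + 1575·12 + 2418·43 + 735·50 = 540424, so x̄ = 540424/7108 ≈ 76.03.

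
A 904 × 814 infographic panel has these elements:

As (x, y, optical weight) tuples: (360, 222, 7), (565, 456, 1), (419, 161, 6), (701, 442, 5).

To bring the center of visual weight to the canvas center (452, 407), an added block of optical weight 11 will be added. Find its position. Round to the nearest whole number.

With the added block, Σw becomes 7 + 1 + 6 + 5 + 11 = 30.
Along x: (9104 + 11·x) / 30 = 452 (existing moment 7·360 + 1·565 + 6·419 + 5·701 = 9104) ⇒ x = (13560 − 9104) / 11 ≈ 405.09.
Along y: (5186 + 11·y) / 30 = 407 (existing moment 7·222 + 1·456 + 6·161 + 5·442 = 5186) ⇒ y = (12210 − 5186) / 11 ≈ 638.55.

(405, 639)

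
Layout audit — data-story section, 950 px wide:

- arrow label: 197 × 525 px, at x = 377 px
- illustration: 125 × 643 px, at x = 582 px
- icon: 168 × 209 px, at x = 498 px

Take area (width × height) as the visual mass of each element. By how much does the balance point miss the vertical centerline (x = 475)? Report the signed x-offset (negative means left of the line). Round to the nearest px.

≈ -3 px

Areas: arrow label 197·525 = 103425, illustration 125·643 = 80375, icon 168·209 = 35112. Total weight = 218912.
Σw·x = 103425·377 + 80375·582 + 35112·498 = 103255251, so x̄ = 103255251/218912 ≈ 471.67.
Against x = 475, that's 471.67 − 475 = -3.33.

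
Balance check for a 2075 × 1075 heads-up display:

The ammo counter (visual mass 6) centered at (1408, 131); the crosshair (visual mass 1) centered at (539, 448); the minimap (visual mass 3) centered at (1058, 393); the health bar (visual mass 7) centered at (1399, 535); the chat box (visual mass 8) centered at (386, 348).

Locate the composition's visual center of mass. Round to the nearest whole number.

(1002, 358)

Weights sum to 6 + 1 + 3 + 7 + 8 = 25.
x-moment: 6·1408 + 1·539 + 3·1058 + 7·1399 + 8·386 = 25042; centroid 25042/25 ≈ 1001.68.
y-moment: 6·131 + 1·448 + 3·393 + 7·535 + 8·348 = 8942; centroid 8942/25 ≈ 357.68.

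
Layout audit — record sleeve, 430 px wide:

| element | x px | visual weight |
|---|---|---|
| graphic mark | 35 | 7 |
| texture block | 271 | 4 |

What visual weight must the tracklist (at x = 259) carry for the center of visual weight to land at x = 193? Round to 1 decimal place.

w ≈ 12.0

Fixed elements: Σw = 7 + 4 = 11, Σw·x = 7·35 + 4·271 = 1329.
Set Σw·x/Σw = 193: (1329 + 259w) = 193·(11 + w).
Rearranging, w·(259 − 193) = 193·11 − 1329 = 794, so w ≈ 794/66 = 12.03.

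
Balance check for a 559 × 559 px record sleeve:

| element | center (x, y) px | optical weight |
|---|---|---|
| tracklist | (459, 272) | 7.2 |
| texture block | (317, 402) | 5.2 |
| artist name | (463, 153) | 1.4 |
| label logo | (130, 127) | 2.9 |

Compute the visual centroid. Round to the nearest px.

Weights sum to 7.2 + 5.2 + 1.4 + 2.9 = 16.7.
x: (7.2·459 + 5.2·317 + 1.4·463 + 2.9·130) / 16.7 = 5978.4 / 16.7 ≈ 357.99
y: (7.2·272 + 5.2·402 + 1.4·153 + 2.9·127) / 16.7 = 4631.3 / 16.7 ≈ 277.32

(358, 277)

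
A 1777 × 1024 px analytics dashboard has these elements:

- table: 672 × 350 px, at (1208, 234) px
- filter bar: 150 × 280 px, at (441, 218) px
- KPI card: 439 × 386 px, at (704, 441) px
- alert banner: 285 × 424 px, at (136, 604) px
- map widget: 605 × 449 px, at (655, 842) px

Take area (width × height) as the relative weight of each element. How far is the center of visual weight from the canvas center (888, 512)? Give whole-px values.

Areas: table 672·350 = 235200, filter bar 150·280 = 42000, KPI card 439·386 = 169454, alert banner 285·424 = 120840, map widget 605·449 = 271645. Total weight = 839139.
x-moment: 235200·1208 + 42000·441 + 169454·704 + 120840·136 + 271645·655 = 616300931; centroid 616300931/839139 ≈ 734.44.
y-moment: 235200·234 + 42000·218 + 169454·441 + 120840·604 + 271645·842 = 440634464; centroid 440634464/839139 ≈ 525.10.
Offset from (888, 512): Δx ≈ -153.56, Δy ≈ 13.10; distance = √(Δx² + Δy²) ≈ 154.11.

≈ 154 px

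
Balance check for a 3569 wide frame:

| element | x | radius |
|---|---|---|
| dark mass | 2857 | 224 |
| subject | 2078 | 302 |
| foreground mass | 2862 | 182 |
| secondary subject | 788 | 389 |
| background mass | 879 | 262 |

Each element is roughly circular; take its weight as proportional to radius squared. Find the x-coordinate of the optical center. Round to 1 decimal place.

x ≈ 1539.4

Weights ∝ r²: dark mass 224² = 50176, subject 302² = 91204, foreground mass 182² = 33124, secondary subject 389² = 151321, background mass 262² = 68644; Σw = 394469.
x-moment: 50176·2857 + 91204·2078 + 33124·2862 + 151321·788 + 68644·879 = 607254656; centroid 607254656/394469 ≈ 1539.42.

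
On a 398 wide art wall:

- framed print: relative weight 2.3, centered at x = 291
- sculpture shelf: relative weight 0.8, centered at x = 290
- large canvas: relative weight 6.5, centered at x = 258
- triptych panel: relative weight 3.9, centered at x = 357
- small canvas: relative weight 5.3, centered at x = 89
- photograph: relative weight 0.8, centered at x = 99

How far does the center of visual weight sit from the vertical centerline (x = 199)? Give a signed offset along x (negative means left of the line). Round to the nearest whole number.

≈ 32

Σw = 2.3 + 0.8 + 6.5 + 3.9 + 5.3 + 0.8 = 19.6.
x: (2.3·291 + 0.8·290 + 6.5·258 + 3.9·357 + 5.3·89 + 0.8·99) / 19.6 = 4521.5 / 19.6 ≈ 230.69
Offset from x = 199: 230.69 − 199 ≈ 31.69.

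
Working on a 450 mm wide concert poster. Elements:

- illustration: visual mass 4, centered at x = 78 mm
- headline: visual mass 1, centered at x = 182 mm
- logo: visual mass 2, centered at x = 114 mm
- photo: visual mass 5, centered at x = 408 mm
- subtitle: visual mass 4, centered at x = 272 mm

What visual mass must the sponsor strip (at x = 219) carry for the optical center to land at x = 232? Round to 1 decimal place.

Existing Σw = 16 (4 + 1 + 2 + 5 + 4); existing moment 4·78 + 1·182 + 2·114 + 5·408 + 4·272 = 3850.
For the centroid to hit 232: (3850 + w·219) / (16 + w) = 232.
So w = (232·16 − 3850)/(219 − 232) = -138/-13 ≈ 10.62.

w ≈ 10.6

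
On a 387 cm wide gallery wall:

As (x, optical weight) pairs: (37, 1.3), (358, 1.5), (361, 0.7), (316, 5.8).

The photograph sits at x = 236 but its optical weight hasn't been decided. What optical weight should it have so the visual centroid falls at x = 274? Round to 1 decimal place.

w ≈ 3.2

Fixed elements: Σw = 1.3 + 1.5 + 0.7 + 5.8 = 9.3, Σw·x = 1.3·37 + 1.5·358 + 0.7·361 + 5.8·316 = 2670.6.
Balance at x = 274 requires (2670.6 + w·236) / (9.3 + w) = 274.
Solving: w = (274·9.3 − 2670.6) / (236 − 274) = -122.4 / -38 ≈ 3.22.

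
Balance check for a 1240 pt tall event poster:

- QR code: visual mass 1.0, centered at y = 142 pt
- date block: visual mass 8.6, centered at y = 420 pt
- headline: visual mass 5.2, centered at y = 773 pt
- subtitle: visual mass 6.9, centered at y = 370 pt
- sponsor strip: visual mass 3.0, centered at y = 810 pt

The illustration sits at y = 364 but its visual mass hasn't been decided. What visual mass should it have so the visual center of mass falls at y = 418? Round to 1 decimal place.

w ≈ 45.0

Fixed elements: Σw = 1.0 + 8.6 + 5.2 + 6.9 + 3.0 = 24.7, Σw·y = 1.0·142 + 8.6·420 + 5.2·773 + 6.9·370 + 3.0·810 = 12756.6.
Balance at y = 418 requires (12756.6 + w·364) / (24.7 + w) = 418.
So w = (418·24.7 − 12756.6)/(364 − 418) = -2432.0/-54 ≈ 45.04.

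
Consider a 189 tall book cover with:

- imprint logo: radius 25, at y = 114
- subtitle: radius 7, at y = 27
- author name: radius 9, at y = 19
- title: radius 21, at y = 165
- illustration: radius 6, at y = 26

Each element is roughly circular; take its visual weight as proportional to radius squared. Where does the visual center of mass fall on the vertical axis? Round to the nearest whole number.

y ≈ 120

r² weights: imprint logo 25² = 625, subtitle 7² = 49, author name 9² = 81, title 21² = 441, illustration 6² = 36. Total = 1232.
y: (625·114 + 49·27 + 81·19 + 441·165 + 36·26) / 1232 = 147813 / 1232 ≈ 119.98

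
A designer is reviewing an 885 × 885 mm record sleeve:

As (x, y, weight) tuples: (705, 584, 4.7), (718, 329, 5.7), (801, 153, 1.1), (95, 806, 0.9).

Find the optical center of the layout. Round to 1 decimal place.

Σw = 4.7 + 5.7 + 1.1 + 0.9 = 12.4.
x: (4.7·705 + 5.7·718 + 1.1·801 + 0.9·95) / 12.4 = 8372.7 / 12.4 ≈ 675.22
y: (4.7·584 + 5.7·329 + 1.1·153 + 0.9·806) / 12.4 = 5513.8 / 12.4 ≈ 444.66

(675.2, 444.7)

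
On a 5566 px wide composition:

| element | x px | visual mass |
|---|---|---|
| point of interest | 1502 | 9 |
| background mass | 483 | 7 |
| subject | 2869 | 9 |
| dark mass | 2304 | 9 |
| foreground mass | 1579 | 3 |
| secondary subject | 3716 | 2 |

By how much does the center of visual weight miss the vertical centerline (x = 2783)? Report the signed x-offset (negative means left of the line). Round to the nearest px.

Σw = 9 + 7 + 9 + 9 + 3 + 2 = 39.
x: moment 75625 / weight 39 ≈ 1939.10
Against x = 2783, that's 1939.10 − 2783 = -843.90.

≈ -844 px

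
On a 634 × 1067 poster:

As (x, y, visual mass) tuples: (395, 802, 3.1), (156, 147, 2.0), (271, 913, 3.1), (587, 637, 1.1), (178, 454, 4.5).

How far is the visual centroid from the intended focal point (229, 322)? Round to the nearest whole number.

Total weight = 3.1 + 2.0 + 3.1 + 1.1 + 4.5 = 13.8.
x-moment: 3.1·395 + 2.0·156 + 3.1·271 + 1.1·587 + 4.5·178 = 3823.3; centroid 3823.3/13.8 ≈ 277.05.
y-moment: 3.1·802 + 2.0·147 + 3.1·913 + 1.1·637 + 4.5·454 = 8354.2; centroid 8354.2/13.8 ≈ 605.38.
Offset from (229, 322): Δx ≈ 48.05, Δy ≈ 283.38; distance = √(Δx² + Δy²) ≈ 287.42.

≈ 287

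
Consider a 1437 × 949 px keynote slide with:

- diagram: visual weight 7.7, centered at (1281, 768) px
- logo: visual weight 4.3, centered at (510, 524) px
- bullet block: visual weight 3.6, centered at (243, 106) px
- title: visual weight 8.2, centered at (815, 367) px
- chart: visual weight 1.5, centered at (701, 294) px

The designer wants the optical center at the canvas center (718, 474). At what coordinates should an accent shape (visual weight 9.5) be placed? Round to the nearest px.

After adding the accent shape, total weight = 7.7 + 4.3 + 3.6 + 8.2 + 1.5 + 9.5 = 34.8.
x: target moment 34.8×718 = 24986.4; current 7.7·1281 + 4.3·510 + 3.6·243 + 8.2·815 + 1.5·701 = 20666.0; the accent shape supplies 4320.4, so x = 4320.4/9.5 ≈ 454.78.
y: target moment 34.8×474 = 16495.2; current 7.7·768 + 4.3·524 + 3.6·106 + 8.2·367 + 1.5·294 = 11998.8; the accent shape supplies 4496.4, so y = 4496.4/9.5 ≈ 473.31.

(455, 473)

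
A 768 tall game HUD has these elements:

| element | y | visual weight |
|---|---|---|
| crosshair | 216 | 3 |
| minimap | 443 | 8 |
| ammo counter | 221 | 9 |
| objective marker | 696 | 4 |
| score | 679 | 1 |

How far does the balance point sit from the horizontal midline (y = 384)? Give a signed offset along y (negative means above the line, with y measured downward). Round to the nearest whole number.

Total weight = 3 + 8 + 9 + 4 + 1 = 25.
Σw·y = 3·216 + 8·443 + 9·221 + 4·696 + 1·679 = 9644, so ȳ = 9644/25 ≈ 385.76.
Difference: 385.76 − 384 ≈ 1.76.

≈ 2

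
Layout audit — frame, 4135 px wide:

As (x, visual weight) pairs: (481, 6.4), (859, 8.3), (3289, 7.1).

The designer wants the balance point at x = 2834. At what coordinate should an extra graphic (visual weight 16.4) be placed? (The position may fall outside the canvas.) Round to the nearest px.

x ≈ 4555

With the extra graphic, Σw becomes 6.4 + 8.3 + 7.1 + 16.4 = 38.2.
x: need Σw·x = 38.2·2834 = 108258.8. Existing = 6.4·481 + 8.3·859 + 7.1·3289 = 33560.0. Remainder 74698.8 / 16.4 ≈ 4554.80.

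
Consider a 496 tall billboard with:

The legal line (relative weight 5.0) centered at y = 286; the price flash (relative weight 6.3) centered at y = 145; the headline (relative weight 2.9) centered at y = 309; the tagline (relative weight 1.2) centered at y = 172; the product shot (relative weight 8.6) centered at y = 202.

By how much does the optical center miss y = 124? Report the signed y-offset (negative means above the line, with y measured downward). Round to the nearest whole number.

≈ 92

Weights sum to 5.0 + 6.3 + 2.9 + 1.2 + 8.6 = 24.0.
y: (5.0·286 + 6.3·145 + 2.9·309 + 1.2·172 + 8.6·202) / 24.0 = 5183.2 / 24.0 ≈ 215.97
Against y = 124, that's 215.97 − 124 = 91.97.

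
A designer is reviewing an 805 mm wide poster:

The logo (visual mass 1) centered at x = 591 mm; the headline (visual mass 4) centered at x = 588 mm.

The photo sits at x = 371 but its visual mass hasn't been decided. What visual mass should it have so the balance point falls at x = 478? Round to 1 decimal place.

w ≈ 5.2

Fixed elements: Σw = 1 + 4 = 5, Σw·x = 1·591 + 4·588 = 2943.
Balance at x = 478 requires (2943 + w·371) / (5 + w) = 478.
Solving: w = (478·5 − 2943) / (371 − 478) = -553 / -107 ≈ 5.17.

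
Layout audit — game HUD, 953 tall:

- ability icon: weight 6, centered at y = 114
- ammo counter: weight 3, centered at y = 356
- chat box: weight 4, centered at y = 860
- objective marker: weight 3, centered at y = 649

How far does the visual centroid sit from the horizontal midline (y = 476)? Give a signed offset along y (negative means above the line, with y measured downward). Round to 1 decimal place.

≈ -29.8

Σw = 6 + 3 + 4 + 3 = 16.
Σw·y = 6·114 + 3·356 + 4·860 + 3·649 = 7139, so ȳ = 7139/16 ≈ 446.19.
Difference: 446.19 − 476 ≈ -29.81.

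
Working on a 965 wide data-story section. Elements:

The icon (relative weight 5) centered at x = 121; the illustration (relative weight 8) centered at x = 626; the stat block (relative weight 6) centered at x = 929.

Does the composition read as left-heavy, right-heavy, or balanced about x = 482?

right-heavy

Weights sum to 5 + 8 + 6 = 19.
Σw·x = 5·121 + 8·626 + 6·929 = 11187, so x̄ = 11187/19 ≈ 588.79.
588.8 vs midline 482 → right-heavy.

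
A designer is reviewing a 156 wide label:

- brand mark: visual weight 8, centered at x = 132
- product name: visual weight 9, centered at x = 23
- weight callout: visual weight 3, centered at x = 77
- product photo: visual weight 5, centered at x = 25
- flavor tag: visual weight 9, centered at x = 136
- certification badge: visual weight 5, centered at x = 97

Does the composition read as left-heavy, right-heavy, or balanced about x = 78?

right-heavy

Total weight = 8 + 9 + 3 + 5 + 9 + 5 = 39.
x: (8·132 + 9·23 + 3·77 + 5·25 + 9·136 + 5·97) / 39 = 3328 / 39 ≈ 85.33
85.3 lies right of the midline 78, so the layout is right-heavy.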